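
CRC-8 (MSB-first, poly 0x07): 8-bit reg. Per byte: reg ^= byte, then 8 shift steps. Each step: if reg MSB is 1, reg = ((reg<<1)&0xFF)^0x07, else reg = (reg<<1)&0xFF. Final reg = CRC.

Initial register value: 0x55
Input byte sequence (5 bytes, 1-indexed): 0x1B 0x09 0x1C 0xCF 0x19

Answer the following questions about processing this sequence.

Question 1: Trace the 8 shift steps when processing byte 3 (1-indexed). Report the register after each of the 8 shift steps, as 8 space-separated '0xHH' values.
After byte 1 (0x1B): reg=0xED
After byte 2 (0x09): reg=0xB2
Register before byte 3: 0xB2
After XOR with byte 0x1C: 0xAE

Answer: 0x5B 0xB6 0x6B 0xD6 0xAB 0x51 0xA2 0x43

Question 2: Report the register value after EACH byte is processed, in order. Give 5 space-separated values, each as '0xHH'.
0xED 0xB2 0x43 0xAD 0x05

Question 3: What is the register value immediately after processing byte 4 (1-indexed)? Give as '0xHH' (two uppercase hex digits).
After byte 1 (0x1B): reg=0xED
After byte 2 (0x09): reg=0xB2
After byte 3 (0x1C): reg=0x43
After byte 4 (0xCF): reg=0xAD

Answer: 0xAD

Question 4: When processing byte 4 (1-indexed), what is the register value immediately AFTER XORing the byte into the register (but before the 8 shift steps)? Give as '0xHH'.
Register before byte 4: 0x43
Byte 4: 0xCF
0x43 XOR 0xCF = 0x8C

Answer: 0x8C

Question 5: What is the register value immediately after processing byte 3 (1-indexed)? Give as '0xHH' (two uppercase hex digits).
Answer: 0x43

Derivation:
After byte 1 (0x1B): reg=0xED
After byte 2 (0x09): reg=0xB2
After byte 3 (0x1C): reg=0x43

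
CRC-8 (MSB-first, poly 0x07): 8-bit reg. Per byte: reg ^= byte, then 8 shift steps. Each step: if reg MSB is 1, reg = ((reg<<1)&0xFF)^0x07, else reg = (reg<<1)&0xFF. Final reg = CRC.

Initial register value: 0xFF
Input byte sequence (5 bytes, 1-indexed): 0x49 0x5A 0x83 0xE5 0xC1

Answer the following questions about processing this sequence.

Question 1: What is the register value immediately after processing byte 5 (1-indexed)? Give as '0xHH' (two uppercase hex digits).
Answer: 0x17

Derivation:
After byte 1 (0x49): reg=0x0B
After byte 2 (0x5A): reg=0xB0
After byte 3 (0x83): reg=0x99
After byte 4 (0xE5): reg=0x73
After byte 5 (0xC1): reg=0x17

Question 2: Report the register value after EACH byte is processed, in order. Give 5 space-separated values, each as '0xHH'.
0x0B 0xB0 0x99 0x73 0x17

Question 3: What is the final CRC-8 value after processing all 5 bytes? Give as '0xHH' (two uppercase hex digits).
Answer: 0x17

Derivation:
After byte 1 (0x49): reg=0x0B
After byte 2 (0x5A): reg=0xB0
After byte 3 (0x83): reg=0x99
After byte 4 (0xE5): reg=0x73
After byte 5 (0xC1): reg=0x17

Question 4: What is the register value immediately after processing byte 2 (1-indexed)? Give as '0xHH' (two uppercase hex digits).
Answer: 0xB0

Derivation:
After byte 1 (0x49): reg=0x0B
After byte 2 (0x5A): reg=0xB0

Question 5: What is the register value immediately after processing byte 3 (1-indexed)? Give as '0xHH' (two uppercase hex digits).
After byte 1 (0x49): reg=0x0B
After byte 2 (0x5A): reg=0xB0
After byte 3 (0x83): reg=0x99

Answer: 0x99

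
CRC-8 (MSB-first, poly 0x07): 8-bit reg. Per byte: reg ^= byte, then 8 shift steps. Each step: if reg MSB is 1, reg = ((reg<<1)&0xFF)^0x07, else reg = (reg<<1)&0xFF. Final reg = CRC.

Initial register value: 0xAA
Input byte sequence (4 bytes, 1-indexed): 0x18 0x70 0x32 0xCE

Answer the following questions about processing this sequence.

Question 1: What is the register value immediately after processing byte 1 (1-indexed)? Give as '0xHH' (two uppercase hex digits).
Answer: 0x17

Derivation:
After byte 1 (0x18): reg=0x17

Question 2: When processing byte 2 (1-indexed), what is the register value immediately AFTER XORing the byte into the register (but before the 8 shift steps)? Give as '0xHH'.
Answer: 0x67

Derivation:
Register before byte 2: 0x17
Byte 2: 0x70
0x17 XOR 0x70 = 0x67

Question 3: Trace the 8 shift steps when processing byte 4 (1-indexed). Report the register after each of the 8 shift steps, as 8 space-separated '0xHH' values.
Answer: 0x9B 0x31 0x62 0xC4 0x8F 0x19 0x32 0x64

Derivation:
After byte 1 (0x18): reg=0x17
After byte 2 (0x70): reg=0x32
After byte 3 (0x32): reg=0x00
Register before byte 4: 0x00
After XOR with byte 0xCE: 0xCE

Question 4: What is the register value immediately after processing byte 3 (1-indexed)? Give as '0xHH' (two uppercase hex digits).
After byte 1 (0x18): reg=0x17
After byte 2 (0x70): reg=0x32
After byte 3 (0x32): reg=0x00

Answer: 0x00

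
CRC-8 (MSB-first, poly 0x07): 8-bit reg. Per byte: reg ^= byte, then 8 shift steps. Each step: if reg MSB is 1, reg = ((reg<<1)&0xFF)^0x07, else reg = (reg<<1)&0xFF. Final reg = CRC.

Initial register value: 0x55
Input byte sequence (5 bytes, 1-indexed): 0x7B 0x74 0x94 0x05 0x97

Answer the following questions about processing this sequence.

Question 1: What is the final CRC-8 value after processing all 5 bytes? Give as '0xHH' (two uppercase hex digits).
Answer: 0xF3

Derivation:
After byte 1 (0x7B): reg=0xCA
After byte 2 (0x74): reg=0x33
After byte 3 (0x94): reg=0x7C
After byte 4 (0x05): reg=0x68
After byte 5 (0x97): reg=0xF3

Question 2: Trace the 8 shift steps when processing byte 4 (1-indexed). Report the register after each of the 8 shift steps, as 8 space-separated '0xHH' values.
Answer: 0xF2 0xE3 0xC1 0x85 0x0D 0x1A 0x34 0x68

Derivation:
After byte 1 (0x7B): reg=0xCA
After byte 2 (0x74): reg=0x33
After byte 3 (0x94): reg=0x7C
Register before byte 4: 0x7C
After XOR with byte 0x05: 0x79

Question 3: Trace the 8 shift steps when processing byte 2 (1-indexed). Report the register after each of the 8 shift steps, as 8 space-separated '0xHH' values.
After byte 1 (0x7B): reg=0xCA
Register before byte 2: 0xCA
After XOR with byte 0x74: 0xBE

Answer: 0x7B 0xF6 0xEB 0xD1 0xA5 0x4D 0x9A 0x33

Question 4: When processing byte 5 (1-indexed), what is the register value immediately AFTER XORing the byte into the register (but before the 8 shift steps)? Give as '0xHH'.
Register before byte 5: 0x68
Byte 5: 0x97
0x68 XOR 0x97 = 0xFF

Answer: 0xFF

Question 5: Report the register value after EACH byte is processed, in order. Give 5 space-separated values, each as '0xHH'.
0xCA 0x33 0x7C 0x68 0xF3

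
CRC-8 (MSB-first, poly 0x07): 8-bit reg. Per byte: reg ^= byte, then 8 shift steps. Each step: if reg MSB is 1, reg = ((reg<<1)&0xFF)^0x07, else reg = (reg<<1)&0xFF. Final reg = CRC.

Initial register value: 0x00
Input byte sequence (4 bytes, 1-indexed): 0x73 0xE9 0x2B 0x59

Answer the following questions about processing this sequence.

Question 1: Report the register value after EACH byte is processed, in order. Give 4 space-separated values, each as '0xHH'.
0x5E 0x0C 0xF5 0x4D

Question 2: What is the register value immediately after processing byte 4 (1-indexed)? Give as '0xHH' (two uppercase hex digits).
After byte 1 (0x73): reg=0x5E
After byte 2 (0xE9): reg=0x0C
After byte 3 (0x2B): reg=0xF5
After byte 4 (0x59): reg=0x4D

Answer: 0x4D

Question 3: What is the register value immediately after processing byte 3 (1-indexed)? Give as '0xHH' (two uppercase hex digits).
Answer: 0xF5

Derivation:
After byte 1 (0x73): reg=0x5E
After byte 2 (0xE9): reg=0x0C
After byte 3 (0x2B): reg=0xF5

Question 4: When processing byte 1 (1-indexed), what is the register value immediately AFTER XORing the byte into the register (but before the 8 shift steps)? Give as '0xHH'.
Register before byte 1: 0x00
Byte 1: 0x73
0x00 XOR 0x73 = 0x73

Answer: 0x73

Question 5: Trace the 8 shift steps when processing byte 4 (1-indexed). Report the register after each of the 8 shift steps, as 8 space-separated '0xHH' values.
Answer: 0x5F 0xBE 0x7B 0xF6 0xEB 0xD1 0xA5 0x4D

Derivation:
After byte 1 (0x73): reg=0x5E
After byte 2 (0xE9): reg=0x0C
After byte 3 (0x2B): reg=0xF5
Register before byte 4: 0xF5
After XOR with byte 0x59: 0xAC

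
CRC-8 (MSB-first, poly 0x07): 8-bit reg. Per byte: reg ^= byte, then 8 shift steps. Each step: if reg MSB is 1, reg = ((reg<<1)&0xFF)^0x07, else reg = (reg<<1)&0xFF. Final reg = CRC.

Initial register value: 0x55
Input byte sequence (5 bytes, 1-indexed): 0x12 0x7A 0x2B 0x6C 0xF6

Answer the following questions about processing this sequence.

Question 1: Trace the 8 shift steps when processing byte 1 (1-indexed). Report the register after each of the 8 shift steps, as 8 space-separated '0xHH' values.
Register before byte 1: 0x55
After XOR with byte 0x12: 0x47

Answer: 0x8E 0x1B 0x36 0x6C 0xD8 0xB7 0x69 0xD2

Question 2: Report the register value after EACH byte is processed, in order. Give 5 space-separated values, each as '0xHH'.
0xD2 0x51 0x61 0x23 0x25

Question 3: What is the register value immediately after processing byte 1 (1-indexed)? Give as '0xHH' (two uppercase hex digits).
Answer: 0xD2

Derivation:
After byte 1 (0x12): reg=0xD2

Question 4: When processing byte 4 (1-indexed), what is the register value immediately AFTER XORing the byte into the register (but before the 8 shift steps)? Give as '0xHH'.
Answer: 0x0D

Derivation:
Register before byte 4: 0x61
Byte 4: 0x6C
0x61 XOR 0x6C = 0x0D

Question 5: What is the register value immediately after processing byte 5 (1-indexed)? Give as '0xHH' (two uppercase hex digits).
After byte 1 (0x12): reg=0xD2
After byte 2 (0x7A): reg=0x51
After byte 3 (0x2B): reg=0x61
After byte 4 (0x6C): reg=0x23
After byte 5 (0xF6): reg=0x25

Answer: 0x25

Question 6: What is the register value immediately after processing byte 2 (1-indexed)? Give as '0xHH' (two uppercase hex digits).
After byte 1 (0x12): reg=0xD2
After byte 2 (0x7A): reg=0x51

Answer: 0x51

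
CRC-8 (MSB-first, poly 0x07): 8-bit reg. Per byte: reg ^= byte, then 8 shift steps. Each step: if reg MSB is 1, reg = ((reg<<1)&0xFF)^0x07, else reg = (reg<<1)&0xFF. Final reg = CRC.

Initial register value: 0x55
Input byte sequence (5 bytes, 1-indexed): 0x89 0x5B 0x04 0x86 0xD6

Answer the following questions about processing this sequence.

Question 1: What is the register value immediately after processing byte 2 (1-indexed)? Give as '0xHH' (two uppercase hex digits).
Answer: 0xC0

Derivation:
After byte 1 (0x89): reg=0x1A
After byte 2 (0x5B): reg=0xC0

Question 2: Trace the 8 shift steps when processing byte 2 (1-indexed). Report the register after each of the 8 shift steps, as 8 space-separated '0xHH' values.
After byte 1 (0x89): reg=0x1A
Register before byte 2: 0x1A
After XOR with byte 0x5B: 0x41

Answer: 0x82 0x03 0x06 0x0C 0x18 0x30 0x60 0xC0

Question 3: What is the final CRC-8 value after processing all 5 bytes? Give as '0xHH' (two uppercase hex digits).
Answer: 0xC2

Derivation:
After byte 1 (0x89): reg=0x1A
After byte 2 (0x5B): reg=0xC0
After byte 3 (0x04): reg=0x52
After byte 4 (0x86): reg=0x22
After byte 5 (0xD6): reg=0xC2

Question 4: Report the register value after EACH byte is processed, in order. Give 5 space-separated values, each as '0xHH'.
0x1A 0xC0 0x52 0x22 0xC2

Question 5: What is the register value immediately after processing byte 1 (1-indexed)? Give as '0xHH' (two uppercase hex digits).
After byte 1 (0x89): reg=0x1A

Answer: 0x1A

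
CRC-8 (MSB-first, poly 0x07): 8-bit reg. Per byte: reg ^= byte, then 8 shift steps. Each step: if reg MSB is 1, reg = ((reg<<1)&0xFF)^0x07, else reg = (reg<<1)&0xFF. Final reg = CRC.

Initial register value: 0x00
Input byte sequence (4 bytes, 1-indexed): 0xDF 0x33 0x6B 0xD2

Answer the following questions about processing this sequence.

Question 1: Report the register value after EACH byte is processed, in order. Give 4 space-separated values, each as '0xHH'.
0x13 0xE0 0xB8 0x11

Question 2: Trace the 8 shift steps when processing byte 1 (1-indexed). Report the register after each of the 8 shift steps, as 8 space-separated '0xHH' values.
Register before byte 1: 0x00
After XOR with byte 0xDF: 0xDF

Answer: 0xB9 0x75 0xEA 0xD3 0xA1 0x45 0x8A 0x13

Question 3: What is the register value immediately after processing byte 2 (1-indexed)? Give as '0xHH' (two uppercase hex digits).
Answer: 0xE0

Derivation:
After byte 1 (0xDF): reg=0x13
After byte 2 (0x33): reg=0xE0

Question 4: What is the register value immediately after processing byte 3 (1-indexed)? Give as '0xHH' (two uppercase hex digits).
After byte 1 (0xDF): reg=0x13
After byte 2 (0x33): reg=0xE0
After byte 3 (0x6B): reg=0xB8

Answer: 0xB8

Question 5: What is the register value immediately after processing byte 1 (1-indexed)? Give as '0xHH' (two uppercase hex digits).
After byte 1 (0xDF): reg=0x13

Answer: 0x13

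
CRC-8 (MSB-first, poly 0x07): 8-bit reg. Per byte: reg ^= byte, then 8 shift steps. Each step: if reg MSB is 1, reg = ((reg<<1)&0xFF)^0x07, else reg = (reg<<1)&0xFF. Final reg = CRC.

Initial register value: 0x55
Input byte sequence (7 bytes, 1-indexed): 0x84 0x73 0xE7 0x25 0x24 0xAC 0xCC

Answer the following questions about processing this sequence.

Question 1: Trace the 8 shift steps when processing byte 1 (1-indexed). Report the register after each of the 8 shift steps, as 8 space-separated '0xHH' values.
Answer: 0xA5 0x4D 0x9A 0x33 0x66 0xCC 0x9F 0x39

Derivation:
Register before byte 1: 0x55
After XOR with byte 0x84: 0xD1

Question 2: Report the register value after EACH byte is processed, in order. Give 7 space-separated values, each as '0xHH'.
0x39 0xF1 0x62 0xD2 0xCC 0x27 0x9F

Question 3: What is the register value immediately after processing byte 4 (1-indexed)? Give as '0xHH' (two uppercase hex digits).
Answer: 0xD2

Derivation:
After byte 1 (0x84): reg=0x39
After byte 2 (0x73): reg=0xF1
After byte 3 (0xE7): reg=0x62
After byte 4 (0x25): reg=0xD2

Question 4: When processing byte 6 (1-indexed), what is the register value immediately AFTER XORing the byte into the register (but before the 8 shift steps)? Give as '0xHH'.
Answer: 0x60

Derivation:
Register before byte 6: 0xCC
Byte 6: 0xAC
0xCC XOR 0xAC = 0x60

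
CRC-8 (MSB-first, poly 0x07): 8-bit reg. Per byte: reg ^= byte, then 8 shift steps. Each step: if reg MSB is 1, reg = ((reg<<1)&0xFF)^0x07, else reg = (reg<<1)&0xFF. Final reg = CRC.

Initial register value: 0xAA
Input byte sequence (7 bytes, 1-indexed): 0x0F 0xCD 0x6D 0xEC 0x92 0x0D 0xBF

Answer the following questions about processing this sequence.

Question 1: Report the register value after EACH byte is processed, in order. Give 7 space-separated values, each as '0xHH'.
0x72 0x34 0x88 0x3B 0x56 0x86 0xAF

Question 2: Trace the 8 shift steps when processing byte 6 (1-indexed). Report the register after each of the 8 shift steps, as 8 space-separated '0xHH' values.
After byte 1 (0x0F): reg=0x72
After byte 2 (0xCD): reg=0x34
After byte 3 (0x6D): reg=0x88
After byte 4 (0xEC): reg=0x3B
After byte 5 (0x92): reg=0x56
Register before byte 6: 0x56
After XOR with byte 0x0D: 0x5B

Answer: 0xB6 0x6B 0xD6 0xAB 0x51 0xA2 0x43 0x86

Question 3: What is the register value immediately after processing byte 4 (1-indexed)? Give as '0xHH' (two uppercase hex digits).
After byte 1 (0x0F): reg=0x72
After byte 2 (0xCD): reg=0x34
After byte 3 (0x6D): reg=0x88
After byte 4 (0xEC): reg=0x3B

Answer: 0x3B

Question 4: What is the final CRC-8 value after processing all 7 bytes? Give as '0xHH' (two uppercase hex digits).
Answer: 0xAF

Derivation:
After byte 1 (0x0F): reg=0x72
After byte 2 (0xCD): reg=0x34
After byte 3 (0x6D): reg=0x88
After byte 4 (0xEC): reg=0x3B
After byte 5 (0x92): reg=0x56
After byte 6 (0x0D): reg=0x86
After byte 7 (0xBF): reg=0xAF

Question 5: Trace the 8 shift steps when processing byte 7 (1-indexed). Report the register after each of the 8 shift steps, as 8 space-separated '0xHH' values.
After byte 1 (0x0F): reg=0x72
After byte 2 (0xCD): reg=0x34
After byte 3 (0x6D): reg=0x88
After byte 4 (0xEC): reg=0x3B
After byte 5 (0x92): reg=0x56
After byte 6 (0x0D): reg=0x86
Register before byte 7: 0x86
After XOR with byte 0xBF: 0x39

Answer: 0x72 0xE4 0xCF 0x99 0x35 0x6A 0xD4 0xAF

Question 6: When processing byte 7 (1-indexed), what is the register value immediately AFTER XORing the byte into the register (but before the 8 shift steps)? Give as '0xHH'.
Register before byte 7: 0x86
Byte 7: 0xBF
0x86 XOR 0xBF = 0x39

Answer: 0x39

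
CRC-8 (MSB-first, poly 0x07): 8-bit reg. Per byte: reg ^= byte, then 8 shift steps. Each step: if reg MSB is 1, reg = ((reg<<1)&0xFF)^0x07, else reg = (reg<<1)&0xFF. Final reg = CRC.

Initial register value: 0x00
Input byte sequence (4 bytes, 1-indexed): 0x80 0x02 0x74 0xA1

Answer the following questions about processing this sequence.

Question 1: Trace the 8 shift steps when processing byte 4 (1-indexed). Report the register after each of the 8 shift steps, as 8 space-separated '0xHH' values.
After byte 1 (0x80): reg=0x89
After byte 2 (0x02): reg=0xB8
After byte 3 (0x74): reg=0x6A
Register before byte 4: 0x6A
After XOR with byte 0xA1: 0xCB

Answer: 0x91 0x25 0x4A 0x94 0x2F 0x5E 0xBC 0x7F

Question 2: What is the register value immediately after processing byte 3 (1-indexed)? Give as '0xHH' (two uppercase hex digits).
After byte 1 (0x80): reg=0x89
After byte 2 (0x02): reg=0xB8
After byte 3 (0x74): reg=0x6A

Answer: 0x6A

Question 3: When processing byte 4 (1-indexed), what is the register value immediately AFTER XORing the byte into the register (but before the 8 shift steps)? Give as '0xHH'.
Answer: 0xCB

Derivation:
Register before byte 4: 0x6A
Byte 4: 0xA1
0x6A XOR 0xA1 = 0xCB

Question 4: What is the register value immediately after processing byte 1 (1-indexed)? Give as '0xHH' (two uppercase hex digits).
Answer: 0x89

Derivation:
After byte 1 (0x80): reg=0x89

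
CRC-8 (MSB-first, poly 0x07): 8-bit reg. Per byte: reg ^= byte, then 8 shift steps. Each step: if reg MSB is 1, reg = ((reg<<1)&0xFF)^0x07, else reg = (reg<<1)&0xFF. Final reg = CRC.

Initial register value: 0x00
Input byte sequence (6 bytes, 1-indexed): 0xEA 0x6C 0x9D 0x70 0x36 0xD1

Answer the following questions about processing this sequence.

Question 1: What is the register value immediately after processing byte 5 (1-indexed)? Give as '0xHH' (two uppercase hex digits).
After byte 1 (0xEA): reg=0x98
After byte 2 (0x6C): reg=0xC2
After byte 3 (0x9D): reg=0x9A
After byte 4 (0x70): reg=0x98
After byte 5 (0x36): reg=0x43

Answer: 0x43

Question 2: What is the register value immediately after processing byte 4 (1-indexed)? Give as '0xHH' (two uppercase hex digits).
After byte 1 (0xEA): reg=0x98
After byte 2 (0x6C): reg=0xC2
After byte 3 (0x9D): reg=0x9A
After byte 4 (0x70): reg=0x98

Answer: 0x98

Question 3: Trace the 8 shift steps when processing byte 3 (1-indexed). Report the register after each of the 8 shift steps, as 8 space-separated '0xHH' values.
After byte 1 (0xEA): reg=0x98
After byte 2 (0x6C): reg=0xC2
Register before byte 3: 0xC2
After XOR with byte 0x9D: 0x5F

Answer: 0xBE 0x7B 0xF6 0xEB 0xD1 0xA5 0x4D 0x9A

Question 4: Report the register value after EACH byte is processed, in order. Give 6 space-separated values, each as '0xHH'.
0x98 0xC2 0x9A 0x98 0x43 0xF7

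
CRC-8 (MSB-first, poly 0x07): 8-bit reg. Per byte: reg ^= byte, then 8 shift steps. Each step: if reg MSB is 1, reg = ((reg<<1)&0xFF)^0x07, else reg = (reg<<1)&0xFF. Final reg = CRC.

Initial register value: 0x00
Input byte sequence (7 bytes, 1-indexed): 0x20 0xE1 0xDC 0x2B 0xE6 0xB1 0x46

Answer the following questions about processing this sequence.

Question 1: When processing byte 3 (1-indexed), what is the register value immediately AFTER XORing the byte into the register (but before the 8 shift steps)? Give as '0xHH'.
Register before byte 3: 0x07
Byte 3: 0xDC
0x07 XOR 0xDC = 0xDB

Answer: 0xDB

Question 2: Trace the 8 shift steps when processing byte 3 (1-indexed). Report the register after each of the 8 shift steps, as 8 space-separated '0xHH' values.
Answer: 0xB1 0x65 0xCA 0x93 0x21 0x42 0x84 0x0F

Derivation:
After byte 1 (0x20): reg=0xE0
After byte 2 (0xE1): reg=0x07
Register before byte 3: 0x07
After XOR with byte 0xDC: 0xDB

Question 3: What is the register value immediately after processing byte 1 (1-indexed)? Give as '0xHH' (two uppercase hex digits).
Answer: 0xE0

Derivation:
After byte 1 (0x20): reg=0xE0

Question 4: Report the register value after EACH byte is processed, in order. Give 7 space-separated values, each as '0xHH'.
0xE0 0x07 0x0F 0xFC 0x46 0xCB 0xAA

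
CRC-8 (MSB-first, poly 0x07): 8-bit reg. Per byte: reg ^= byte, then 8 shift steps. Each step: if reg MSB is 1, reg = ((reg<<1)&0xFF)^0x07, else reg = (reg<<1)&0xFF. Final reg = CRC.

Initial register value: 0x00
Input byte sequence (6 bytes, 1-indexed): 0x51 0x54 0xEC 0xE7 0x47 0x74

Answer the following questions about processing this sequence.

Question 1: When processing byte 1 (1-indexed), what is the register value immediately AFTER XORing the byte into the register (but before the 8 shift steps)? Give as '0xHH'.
Register before byte 1: 0x00
Byte 1: 0x51
0x00 XOR 0x51 = 0x51

Answer: 0x51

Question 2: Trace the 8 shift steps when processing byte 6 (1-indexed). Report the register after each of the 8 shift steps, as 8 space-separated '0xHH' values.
Answer: 0x0B 0x16 0x2C 0x58 0xB0 0x67 0xCE 0x9B

Derivation:
After byte 1 (0x51): reg=0xB0
After byte 2 (0x54): reg=0xB2
After byte 3 (0xEC): reg=0x9D
After byte 4 (0xE7): reg=0x61
After byte 5 (0x47): reg=0xF2
Register before byte 6: 0xF2
After XOR with byte 0x74: 0x86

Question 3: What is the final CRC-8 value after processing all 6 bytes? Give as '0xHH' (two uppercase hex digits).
Answer: 0x9B

Derivation:
After byte 1 (0x51): reg=0xB0
After byte 2 (0x54): reg=0xB2
After byte 3 (0xEC): reg=0x9D
After byte 4 (0xE7): reg=0x61
After byte 5 (0x47): reg=0xF2
After byte 6 (0x74): reg=0x9B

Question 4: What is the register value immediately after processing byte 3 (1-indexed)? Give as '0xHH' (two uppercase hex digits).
Answer: 0x9D

Derivation:
After byte 1 (0x51): reg=0xB0
After byte 2 (0x54): reg=0xB2
After byte 3 (0xEC): reg=0x9D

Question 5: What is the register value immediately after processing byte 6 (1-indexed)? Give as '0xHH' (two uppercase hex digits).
After byte 1 (0x51): reg=0xB0
After byte 2 (0x54): reg=0xB2
After byte 3 (0xEC): reg=0x9D
After byte 4 (0xE7): reg=0x61
After byte 5 (0x47): reg=0xF2
After byte 6 (0x74): reg=0x9B

Answer: 0x9B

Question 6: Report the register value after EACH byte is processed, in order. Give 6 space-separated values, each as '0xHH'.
0xB0 0xB2 0x9D 0x61 0xF2 0x9B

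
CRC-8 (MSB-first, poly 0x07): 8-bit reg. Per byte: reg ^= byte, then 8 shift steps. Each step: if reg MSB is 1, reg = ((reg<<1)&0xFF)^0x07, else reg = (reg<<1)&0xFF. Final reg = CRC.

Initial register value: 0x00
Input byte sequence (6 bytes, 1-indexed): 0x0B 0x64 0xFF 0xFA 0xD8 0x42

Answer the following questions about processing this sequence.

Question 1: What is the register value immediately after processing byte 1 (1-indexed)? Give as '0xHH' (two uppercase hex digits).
Answer: 0x31

Derivation:
After byte 1 (0x0B): reg=0x31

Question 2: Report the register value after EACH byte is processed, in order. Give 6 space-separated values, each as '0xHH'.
0x31 0xAC 0xBE 0xDB 0x09 0xF6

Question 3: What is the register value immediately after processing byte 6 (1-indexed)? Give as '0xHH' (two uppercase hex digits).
Answer: 0xF6

Derivation:
After byte 1 (0x0B): reg=0x31
After byte 2 (0x64): reg=0xAC
After byte 3 (0xFF): reg=0xBE
After byte 4 (0xFA): reg=0xDB
After byte 5 (0xD8): reg=0x09
After byte 6 (0x42): reg=0xF6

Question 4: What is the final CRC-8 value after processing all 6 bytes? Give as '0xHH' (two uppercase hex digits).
Answer: 0xF6

Derivation:
After byte 1 (0x0B): reg=0x31
After byte 2 (0x64): reg=0xAC
After byte 3 (0xFF): reg=0xBE
After byte 4 (0xFA): reg=0xDB
After byte 5 (0xD8): reg=0x09
After byte 6 (0x42): reg=0xF6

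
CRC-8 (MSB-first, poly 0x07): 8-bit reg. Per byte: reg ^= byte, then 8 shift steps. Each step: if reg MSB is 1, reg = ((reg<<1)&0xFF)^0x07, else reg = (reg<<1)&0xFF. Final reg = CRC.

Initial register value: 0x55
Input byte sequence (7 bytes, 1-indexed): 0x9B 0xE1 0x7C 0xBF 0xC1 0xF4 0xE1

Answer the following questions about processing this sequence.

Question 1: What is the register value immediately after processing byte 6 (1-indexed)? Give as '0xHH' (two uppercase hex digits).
Answer: 0x37

Derivation:
After byte 1 (0x9B): reg=0x64
After byte 2 (0xE1): reg=0x92
After byte 3 (0x7C): reg=0x84
After byte 4 (0xBF): reg=0xA1
After byte 5 (0xC1): reg=0x27
After byte 6 (0xF4): reg=0x37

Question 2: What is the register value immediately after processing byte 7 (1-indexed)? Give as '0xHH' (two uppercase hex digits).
After byte 1 (0x9B): reg=0x64
After byte 2 (0xE1): reg=0x92
After byte 3 (0x7C): reg=0x84
After byte 4 (0xBF): reg=0xA1
After byte 5 (0xC1): reg=0x27
After byte 6 (0xF4): reg=0x37
After byte 7 (0xE1): reg=0x2C

Answer: 0x2C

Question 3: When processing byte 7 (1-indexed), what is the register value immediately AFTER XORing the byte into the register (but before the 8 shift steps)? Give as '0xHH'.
Register before byte 7: 0x37
Byte 7: 0xE1
0x37 XOR 0xE1 = 0xD6

Answer: 0xD6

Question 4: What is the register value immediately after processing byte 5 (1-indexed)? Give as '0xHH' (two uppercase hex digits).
Answer: 0x27

Derivation:
After byte 1 (0x9B): reg=0x64
After byte 2 (0xE1): reg=0x92
After byte 3 (0x7C): reg=0x84
After byte 4 (0xBF): reg=0xA1
After byte 5 (0xC1): reg=0x27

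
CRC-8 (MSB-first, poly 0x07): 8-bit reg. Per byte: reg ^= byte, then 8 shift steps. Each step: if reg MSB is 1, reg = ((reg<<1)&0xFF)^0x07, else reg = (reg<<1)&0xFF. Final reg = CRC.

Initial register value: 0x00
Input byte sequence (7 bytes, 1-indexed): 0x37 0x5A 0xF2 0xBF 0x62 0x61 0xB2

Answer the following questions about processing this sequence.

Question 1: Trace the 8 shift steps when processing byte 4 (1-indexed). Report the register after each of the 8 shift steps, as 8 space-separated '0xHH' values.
Answer: 0x2C 0x58 0xB0 0x67 0xCE 0x9B 0x31 0x62

Derivation:
After byte 1 (0x37): reg=0x85
After byte 2 (0x5A): reg=0x13
After byte 3 (0xF2): reg=0xA9
Register before byte 4: 0xA9
After XOR with byte 0xBF: 0x16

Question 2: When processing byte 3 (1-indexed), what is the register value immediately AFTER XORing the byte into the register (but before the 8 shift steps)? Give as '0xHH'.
Register before byte 3: 0x13
Byte 3: 0xF2
0x13 XOR 0xF2 = 0xE1

Answer: 0xE1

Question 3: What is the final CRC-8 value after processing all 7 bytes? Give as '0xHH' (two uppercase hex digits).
After byte 1 (0x37): reg=0x85
After byte 2 (0x5A): reg=0x13
After byte 3 (0xF2): reg=0xA9
After byte 4 (0xBF): reg=0x62
After byte 5 (0x62): reg=0x00
After byte 6 (0x61): reg=0x20
After byte 7 (0xB2): reg=0xF7

Answer: 0xF7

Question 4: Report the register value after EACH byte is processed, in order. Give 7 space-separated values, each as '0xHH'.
0x85 0x13 0xA9 0x62 0x00 0x20 0xF7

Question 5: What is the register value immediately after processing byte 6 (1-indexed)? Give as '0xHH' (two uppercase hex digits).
Answer: 0x20

Derivation:
After byte 1 (0x37): reg=0x85
After byte 2 (0x5A): reg=0x13
After byte 3 (0xF2): reg=0xA9
After byte 4 (0xBF): reg=0x62
After byte 5 (0x62): reg=0x00
After byte 6 (0x61): reg=0x20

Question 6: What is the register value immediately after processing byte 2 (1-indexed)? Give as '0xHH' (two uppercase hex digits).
After byte 1 (0x37): reg=0x85
After byte 2 (0x5A): reg=0x13

Answer: 0x13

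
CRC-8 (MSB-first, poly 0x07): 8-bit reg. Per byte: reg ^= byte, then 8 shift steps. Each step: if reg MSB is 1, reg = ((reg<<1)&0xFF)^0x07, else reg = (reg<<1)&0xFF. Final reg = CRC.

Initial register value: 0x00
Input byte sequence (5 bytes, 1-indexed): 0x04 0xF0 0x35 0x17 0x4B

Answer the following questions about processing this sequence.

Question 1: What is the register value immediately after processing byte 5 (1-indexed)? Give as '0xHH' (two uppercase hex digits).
Answer: 0x67

Derivation:
After byte 1 (0x04): reg=0x1C
After byte 2 (0xF0): reg=0x8A
After byte 3 (0x35): reg=0x34
After byte 4 (0x17): reg=0xE9
After byte 5 (0x4B): reg=0x67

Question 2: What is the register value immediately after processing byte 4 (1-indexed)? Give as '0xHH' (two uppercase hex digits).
After byte 1 (0x04): reg=0x1C
After byte 2 (0xF0): reg=0x8A
After byte 3 (0x35): reg=0x34
After byte 4 (0x17): reg=0xE9

Answer: 0xE9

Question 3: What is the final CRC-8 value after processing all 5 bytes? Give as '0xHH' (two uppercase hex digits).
Answer: 0x67

Derivation:
After byte 1 (0x04): reg=0x1C
After byte 2 (0xF0): reg=0x8A
After byte 3 (0x35): reg=0x34
After byte 4 (0x17): reg=0xE9
After byte 5 (0x4B): reg=0x67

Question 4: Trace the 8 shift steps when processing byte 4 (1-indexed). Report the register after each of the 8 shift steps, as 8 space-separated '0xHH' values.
After byte 1 (0x04): reg=0x1C
After byte 2 (0xF0): reg=0x8A
After byte 3 (0x35): reg=0x34
Register before byte 4: 0x34
After XOR with byte 0x17: 0x23

Answer: 0x46 0x8C 0x1F 0x3E 0x7C 0xF8 0xF7 0xE9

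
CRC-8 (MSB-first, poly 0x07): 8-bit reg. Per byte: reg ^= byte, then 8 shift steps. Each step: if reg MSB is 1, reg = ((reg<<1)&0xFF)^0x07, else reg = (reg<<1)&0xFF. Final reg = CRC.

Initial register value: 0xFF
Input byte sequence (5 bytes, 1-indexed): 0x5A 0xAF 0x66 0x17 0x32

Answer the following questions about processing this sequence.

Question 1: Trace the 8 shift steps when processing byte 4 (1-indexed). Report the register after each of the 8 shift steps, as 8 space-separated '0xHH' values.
After byte 1 (0x5A): reg=0x72
After byte 2 (0xAF): reg=0x1D
After byte 3 (0x66): reg=0x66
Register before byte 4: 0x66
After XOR with byte 0x17: 0x71

Answer: 0xE2 0xC3 0x81 0x05 0x0A 0x14 0x28 0x50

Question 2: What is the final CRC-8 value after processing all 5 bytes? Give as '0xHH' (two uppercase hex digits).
After byte 1 (0x5A): reg=0x72
After byte 2 (0xAF): reg=0x1D
After byte 3 (0x66): reg=0x66
After byte 4 (0x17): reg=0x50
After byte 5 (0x32): reg=0x29

Answer: 0x29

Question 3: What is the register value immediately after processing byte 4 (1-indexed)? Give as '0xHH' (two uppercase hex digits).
Answer: 0x50

Derivation:
After byte 1 (0x5A): reg=0x72
After byte 2 (0xAF): reg=0x1D
After byte 3 (0x66): reg=0x66
After byte 4 (0x17): reg=0x50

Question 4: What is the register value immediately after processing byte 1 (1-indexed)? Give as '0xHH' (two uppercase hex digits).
After byte 1 (0x5A): reg=0x72

Answer: 0x72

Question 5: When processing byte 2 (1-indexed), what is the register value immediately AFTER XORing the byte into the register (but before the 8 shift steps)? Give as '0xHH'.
Register before byte 2: 0x72
Byte 2: 0xAF
0x72 XOR 0xAF = 0xDD

Answer: 0xDD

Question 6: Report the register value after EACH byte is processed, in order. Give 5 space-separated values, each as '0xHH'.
0x72 0x1D 0x66 0x50 0x29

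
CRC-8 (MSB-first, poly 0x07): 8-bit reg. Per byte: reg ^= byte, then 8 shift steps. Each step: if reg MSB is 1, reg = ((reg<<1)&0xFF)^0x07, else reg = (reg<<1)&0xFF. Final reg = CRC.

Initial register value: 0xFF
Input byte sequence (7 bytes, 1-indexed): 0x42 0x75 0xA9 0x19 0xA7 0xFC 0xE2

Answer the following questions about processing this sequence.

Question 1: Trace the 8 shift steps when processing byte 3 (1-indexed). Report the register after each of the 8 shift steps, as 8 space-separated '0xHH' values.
Answer: 0x86 0x0B 0x16 0x2C 0x58 0xB0 0x67 0xCE

Derivation:
After byte 1 (0x42): reg=0x3A
After byte 2 (0x75): reg=0xEA
Register before byte 3: 0xEA
After XOR with byte 0xA9: 0x43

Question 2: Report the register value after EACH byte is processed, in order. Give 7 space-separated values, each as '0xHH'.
0x3A 0xEA 0xCE 0x2B 0xAD 0xB0 0xB9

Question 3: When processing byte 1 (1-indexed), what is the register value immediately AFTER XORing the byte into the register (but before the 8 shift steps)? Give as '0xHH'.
Answer: 0xBD

Derivation:
Register before byte 1: 0xFF
Byte 1: 0x42
0xFF XOR 0x42 = 0xBD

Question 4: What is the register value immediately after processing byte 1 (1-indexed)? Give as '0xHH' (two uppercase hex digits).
After byte 1 (0x42): reg=0x3A

Answer: 0x3A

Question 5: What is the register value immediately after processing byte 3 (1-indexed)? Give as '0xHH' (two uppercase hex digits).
After byte 1 (0x42): reg=0x3A
After byte 2 (0x75): reg=0xEA
After byte 3 (0xA9): reg=0xCE

Answer: 0xCE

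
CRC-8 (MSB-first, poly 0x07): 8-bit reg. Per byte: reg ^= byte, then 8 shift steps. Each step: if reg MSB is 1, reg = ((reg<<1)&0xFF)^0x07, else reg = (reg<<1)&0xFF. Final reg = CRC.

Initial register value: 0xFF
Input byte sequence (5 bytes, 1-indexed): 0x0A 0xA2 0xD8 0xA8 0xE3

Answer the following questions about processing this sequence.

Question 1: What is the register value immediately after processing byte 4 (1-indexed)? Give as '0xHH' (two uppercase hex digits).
Answer: 0x90

Derivation:
After byte 1 (0x0A): reg=0xC5
After byte 2 (0xA2): reg=0x32
After byte 3 (0xD8): reg=0x98
After byte 4 (0xA8): reg=0x90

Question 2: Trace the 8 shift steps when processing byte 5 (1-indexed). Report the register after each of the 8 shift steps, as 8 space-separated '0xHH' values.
After byte 1 (0x0A): reg=0xC5
After byte 2 (0xA2): reg=0x32
After byte 3 (0xD8): reg=0x98
After byte 4 (0xA8): reg=0x90
Register before byte 5: 0x90
After XOR with byte 0xE3: 0x73

Answer: 0xE6 0xCB 0x91 0x25 0x4A 0x94 0x2F 0x5E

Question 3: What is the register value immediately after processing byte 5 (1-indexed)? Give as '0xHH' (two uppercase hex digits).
Answer: 0x5E

Derivation:
After byte 1 (0x0A): reg=0xC5
After byte 2 (0xA2): reg=0x32
After byte 3 (0xD8): reg=0x98
After byte 4 (0xA8): reg=0x90
After byte 5 (0xE3): reg=0x5E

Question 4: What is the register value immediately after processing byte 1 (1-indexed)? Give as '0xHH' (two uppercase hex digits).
Answer: 0xC5

Derivation:
After byte 1 (0x0A): reg=0xC5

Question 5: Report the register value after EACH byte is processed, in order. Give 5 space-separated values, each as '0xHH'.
0xC5 0x32 0x98 0x90 0x5E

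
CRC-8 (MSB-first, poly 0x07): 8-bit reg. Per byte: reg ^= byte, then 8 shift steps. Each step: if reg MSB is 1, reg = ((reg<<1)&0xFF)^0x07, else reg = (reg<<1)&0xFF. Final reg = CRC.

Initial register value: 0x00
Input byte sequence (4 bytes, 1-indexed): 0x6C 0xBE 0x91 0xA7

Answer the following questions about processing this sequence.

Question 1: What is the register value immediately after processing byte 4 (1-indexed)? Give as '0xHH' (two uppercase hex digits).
After byte 1 (0x6C): reg=0x03
After byte 2 (0xBE): reg=0x3A
After byte 3 (0x91): reg=0x58
After byte 4 (0xA7): reg=0xF3

Answer: 0xF3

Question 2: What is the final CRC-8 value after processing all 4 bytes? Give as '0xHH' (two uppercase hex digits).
After byte 1 (0x6C): reg=0x03
After byte 2 (0xBE): reg=0x3A
After byte 3 (0x91): reg=0x58
After byte 4 (0xA7): reg=0xF3

Answer: 0xF3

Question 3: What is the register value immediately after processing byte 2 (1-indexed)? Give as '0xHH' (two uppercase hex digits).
Answer: 0x3A

Derivation:
After byte 1 (0x6C): reg=0x03
After byte 2 (0xBE): reg=0x3A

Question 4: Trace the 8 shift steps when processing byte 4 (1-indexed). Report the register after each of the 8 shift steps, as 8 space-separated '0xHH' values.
Answer: 0xF9 0xF5 0xED 0xDD 0xBD 0x7D 0xFA 0xF3

Derivation:
After byte 1 (0x6C): reg=0x03
After byte 2 (0xBE): reg=0x3A
After byte 3 (0x91): reg=0x58
Register before byte 4: 0x58
After XOR with byte 0xA7: 0xFF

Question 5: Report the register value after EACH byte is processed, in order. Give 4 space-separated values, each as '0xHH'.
0x03 0x3A 0x58 0xF3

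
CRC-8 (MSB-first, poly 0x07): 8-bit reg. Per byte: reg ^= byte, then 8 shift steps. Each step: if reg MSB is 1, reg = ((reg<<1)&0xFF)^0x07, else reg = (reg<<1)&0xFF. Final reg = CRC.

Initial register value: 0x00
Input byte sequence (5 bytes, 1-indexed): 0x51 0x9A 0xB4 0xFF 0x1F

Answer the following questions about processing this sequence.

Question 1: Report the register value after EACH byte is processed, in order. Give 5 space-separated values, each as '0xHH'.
0xB0 0xD6 0x29 0x2C 0x99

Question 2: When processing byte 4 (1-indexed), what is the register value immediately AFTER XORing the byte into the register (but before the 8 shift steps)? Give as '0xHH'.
Answer: 0xD6

Derivation:
Register before byte 4: 0x29
Byte 4: 0xFF
0x29 XOR 0xFF = 0xD6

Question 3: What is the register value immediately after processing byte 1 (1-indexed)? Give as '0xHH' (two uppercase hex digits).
After byte 1 (0x51): reg=0xB0

Answer: 0xB0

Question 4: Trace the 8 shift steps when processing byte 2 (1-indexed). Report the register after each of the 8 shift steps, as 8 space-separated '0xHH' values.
After byte 1 (0x51): reg=0xB0
Register before byte 2: 0xB0
After XOR with byte 0x9A: 0x2A

Answer: 0x54 0xA8 0x57 0xAE 0x5B 0xB6 0x6B 0xD6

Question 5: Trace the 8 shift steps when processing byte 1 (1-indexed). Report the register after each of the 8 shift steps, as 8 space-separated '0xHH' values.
Answer: 0xA2 0x43 0x86 0x0B 0x16 0x2C 0x58 0xB0

Derivation:
Register before byte 1: 0x00
After XOR with byte 0x51: 0x51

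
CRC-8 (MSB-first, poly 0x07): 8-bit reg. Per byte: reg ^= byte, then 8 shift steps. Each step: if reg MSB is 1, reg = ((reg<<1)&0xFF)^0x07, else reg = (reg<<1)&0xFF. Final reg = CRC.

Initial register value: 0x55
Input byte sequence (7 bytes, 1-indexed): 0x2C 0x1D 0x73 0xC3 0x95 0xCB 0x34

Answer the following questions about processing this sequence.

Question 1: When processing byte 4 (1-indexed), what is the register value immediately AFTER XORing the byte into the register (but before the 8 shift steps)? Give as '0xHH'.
Register before byte 4: 0xBD
Byte 4: 0xC3
0xBD XOR 0xC3 = 0x7E

Answer: 0x7E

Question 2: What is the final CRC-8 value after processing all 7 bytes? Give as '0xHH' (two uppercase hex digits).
Answer: 0x69

Derivation:
After byte 1 (0x2C): reg=0x68
After byte 2 (0x1D): reg=0x4C
After byte 3 (0x73): reg=0xBD
After byte 4 (0xC3): reg=0x7D
After byte 5 (0x95): reg=0x96
After byte 6 (0xCB): reg=0x94
After byte 7 (0x34): reg=0x69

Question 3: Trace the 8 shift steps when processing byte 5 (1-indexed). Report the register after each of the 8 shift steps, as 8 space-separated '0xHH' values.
Answer: 0xD7 0xA9 0x55 0xAA 0x53 0xA6 0x4B 0x96

Derivation:
After byte 1 (0x2C): reg=0x68
After byte 2 (0x1D): reg=0x4C
After byte 3 (0x73): reg=0xBD
After byte 4 (0xC3): reg=0x7D
Register before byte 5: 0x7D
After XOR with byte 0x95: 0xE8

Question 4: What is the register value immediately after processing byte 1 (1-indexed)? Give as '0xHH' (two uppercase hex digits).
After byte 1 (0x2C): reg=0x68

Answer: 0x68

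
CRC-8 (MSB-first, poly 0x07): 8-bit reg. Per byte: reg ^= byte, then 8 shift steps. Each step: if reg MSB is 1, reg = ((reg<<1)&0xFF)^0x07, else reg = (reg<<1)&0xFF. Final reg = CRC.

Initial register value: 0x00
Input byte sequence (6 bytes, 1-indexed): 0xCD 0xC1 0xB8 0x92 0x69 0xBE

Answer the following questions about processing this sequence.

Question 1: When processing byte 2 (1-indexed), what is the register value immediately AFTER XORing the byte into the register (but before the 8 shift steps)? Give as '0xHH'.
Register before byte 2: 0x6D
Byte 2: 0xC1
0x6D XOR 0xC1 = 0xAC

Answer: 0xAC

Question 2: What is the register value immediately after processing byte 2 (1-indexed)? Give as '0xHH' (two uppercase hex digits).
Answer: 0x4D

Derivation:
After byte 1 (0xCD): reg=0x6D
After byte 2 (0xC1): reg=0x4D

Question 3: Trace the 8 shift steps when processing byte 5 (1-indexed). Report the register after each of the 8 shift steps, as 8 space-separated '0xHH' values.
Answer: 0x91 0x25 0x4A 0x94 0x2F 0x5E 0xBC 0x7F

Derivation:
After byte 1 (0xCD): reg=0x6D
After byte 2 (0xC1): reg=0x4D
After byte 3 (0xB8): reg=0xC5
After byte 4 (0x92): reg=0xA2
Register before byte 5: 0xA2
After XOR with byte 0x69: 0xCB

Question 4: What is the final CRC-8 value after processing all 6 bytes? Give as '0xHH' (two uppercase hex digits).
After byte 1 (0xCD): reg=0x6D
After byte 2 (0xC1): reg=0x4D
After byte 3 (0xB8): reg=0xC5
After byte 4 (0x92): reg=0xA2
After byte 5 (0x69): reg=0x7F
After byte 6 (0xBE): reg=0x49

Answer: 0x49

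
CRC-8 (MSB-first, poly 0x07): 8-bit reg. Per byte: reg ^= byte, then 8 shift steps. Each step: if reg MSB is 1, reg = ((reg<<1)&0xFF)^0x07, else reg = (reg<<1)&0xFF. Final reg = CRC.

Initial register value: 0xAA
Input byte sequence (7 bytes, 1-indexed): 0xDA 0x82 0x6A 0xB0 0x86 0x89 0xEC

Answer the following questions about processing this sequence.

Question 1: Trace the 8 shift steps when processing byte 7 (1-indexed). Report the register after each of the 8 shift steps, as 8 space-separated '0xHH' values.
Answer: 0x62 0xC4 0x8F 0x19 0x32 0x64 0xC8 0x97

Derivation:
After byte 1 (0xDA): reg=0x57
After byte 2 (0x82): reg=0x25
After byte 3 (0x6A): reg=0xEA
After byte 4 (0xB0): reg=0x81
After byte 5 (0x86): reg=0x15
After byte 6 (0x89): reg=0xDD
Register before byte 7: 0xDD
After XOR with byte 0xEC: 0x31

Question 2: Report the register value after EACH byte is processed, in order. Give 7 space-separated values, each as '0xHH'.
0x57 0x25 0xEA 0x81 0x15 0xDD 0x97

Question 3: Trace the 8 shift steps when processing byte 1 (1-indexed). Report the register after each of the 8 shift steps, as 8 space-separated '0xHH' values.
Answer: 0xE0 0xC7 0x89 0x15 0x2A 0x54 0xA8 0x57

Derivation:
Register before byte 1: 0xAA
After XOR with byte 0xDA: 0x70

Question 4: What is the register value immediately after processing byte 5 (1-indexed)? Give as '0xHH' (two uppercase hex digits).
Answer: 0x15

Derivation:
After byte 1 (0xDA): reg=0x57
After byte 2 (0x82): reg=0x25
After byte 3 (0x6A): reg=0xEA
After byte 4 (0xB0): reg=0x81
After byte 5 (0x86): reg=0x15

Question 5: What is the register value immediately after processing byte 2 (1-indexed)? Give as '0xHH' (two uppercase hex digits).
After byte 1 (0xDA): reg=0x57
After byte 2 (0x82): reg=0x25

Answer: 0x25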